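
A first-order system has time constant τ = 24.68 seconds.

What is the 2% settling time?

For first-order system, 2% settling time ≈ 4τ = 4 × 24.68 = 98.72 s.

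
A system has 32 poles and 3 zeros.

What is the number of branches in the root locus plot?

Root locus has n branches where n = number of poles = 32.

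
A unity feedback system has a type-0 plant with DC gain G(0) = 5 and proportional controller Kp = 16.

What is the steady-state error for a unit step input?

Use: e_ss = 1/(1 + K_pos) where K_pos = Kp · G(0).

K_pos = Kp · G(0) = 16 × 5 = 80. e_ss = 1/(1 + 80) = 0.0123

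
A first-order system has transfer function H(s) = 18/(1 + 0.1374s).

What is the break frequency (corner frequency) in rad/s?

Corner frequency = 1/τ = 1/0.1374 = 7.278 rad/s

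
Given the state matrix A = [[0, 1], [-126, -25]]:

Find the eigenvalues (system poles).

det(A - λI) = λ² - (-25)λ + 126 = (λ - (-18))(λ - (-7)). Eigenvalues: -18, -7.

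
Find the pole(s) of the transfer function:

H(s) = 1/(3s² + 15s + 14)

Discriminant = 15² - 4×3×14 = 225 - 168 = 57 > 0, so two distinct real poles. Using quadratic formula: s = (-15 ± √57)/(2×3) = (-15 ± √57)/6, with √57 ≈ 7.5498. s₁ ≈ -1.2417, s₂ ≈ -3.7583. Poles: s₁ = -1.2417, s₂ = -3.7583.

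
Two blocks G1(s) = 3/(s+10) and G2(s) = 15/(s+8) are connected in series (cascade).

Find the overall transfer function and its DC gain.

Series: multiply transfer functions. G_eq = 3/(s+10) × 15/(s+8) = 45/((s+10)(s+8)). DC gain = 45/(10×8) = 0.5625.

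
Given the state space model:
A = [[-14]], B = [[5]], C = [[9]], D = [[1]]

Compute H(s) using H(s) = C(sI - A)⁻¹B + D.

(sI - A)⁻¹ = 1/(s + 14). H(s) = 9×5/(s + 14) + 1 = (s + 59)/(s + 14).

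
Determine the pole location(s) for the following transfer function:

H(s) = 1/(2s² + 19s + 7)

Discriminant = 19² - 4×2×7 = 361 - 56 = 305 > 0, so two distinct real poles. Using quadratic formula: s = (-19 ± √305)/(2×2) = (-19 ± √305)/4, with √305 ≈ 17.4642. s₁ ≈ -0.3839, s₂ ≈ -9.1161. Poles: s₁ = -0.3839, s₂ = -9.1161.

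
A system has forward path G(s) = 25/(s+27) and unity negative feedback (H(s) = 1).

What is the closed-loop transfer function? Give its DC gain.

T(s) = G/(1+GH) = [25/(s+27)] / [1 + 25/(s+27)] = 25/(s+27+25) = 25/(s+52). DC gain = 25/52 = 0.4808.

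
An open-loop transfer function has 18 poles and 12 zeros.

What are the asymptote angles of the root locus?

n - m = 18 - 12 = 6. Angles: θk = (2k + 1)·180°/6 = 30°, 90°, 150°, 210°, 270°, 330°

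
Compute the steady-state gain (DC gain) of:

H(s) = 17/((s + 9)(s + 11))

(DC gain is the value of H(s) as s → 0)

DC gain = H(0) = 17/(9 × 11) = 17/99 = 0.1717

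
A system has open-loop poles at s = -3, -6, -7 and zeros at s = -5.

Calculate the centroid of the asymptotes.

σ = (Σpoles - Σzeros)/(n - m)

σ = (Σpoles - Σzeros)/(n - m) = (-16 - (-5))/(3 - 1) = -11/2 = -5.5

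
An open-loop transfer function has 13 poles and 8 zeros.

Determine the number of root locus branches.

Root locus has n branches where n = number of poles = 13.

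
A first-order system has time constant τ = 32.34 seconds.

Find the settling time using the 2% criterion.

For first-order system, 2% settling time ≈ 4τ = 4 × 32.34 = 129.36 s.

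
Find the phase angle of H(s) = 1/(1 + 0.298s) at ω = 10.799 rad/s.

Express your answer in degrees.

Phase = -arctan(ωτ) = -arctan(10.799 × 0.298) = -72.7°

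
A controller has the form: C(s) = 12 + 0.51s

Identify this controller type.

This is a Proportional-Derivative (PD) controller.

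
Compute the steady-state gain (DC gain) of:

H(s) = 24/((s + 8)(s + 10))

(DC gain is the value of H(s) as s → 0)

DC gain = H(0) = 24/(8 × 10) = 24/80 = 0.3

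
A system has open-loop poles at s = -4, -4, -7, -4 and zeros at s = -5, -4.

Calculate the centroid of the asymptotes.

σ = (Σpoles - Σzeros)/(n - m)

σ = (Σpoles - Σzeros)/(n - m) = (-19 - (-9))/(4 - 2) = -10/2 = -5.0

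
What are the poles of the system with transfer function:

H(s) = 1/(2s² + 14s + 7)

Discriminant = 14² - 4×2×7 = 196 - 56 = 140 > 0, so two distinct real poles. Using quadratic formula: s = (-14 ± √140)/(2×2) = (-14 ± √140)/4, with √140 ≈ 11.8322. s₁ ≈ -0.5420, s₂ ≈ -6.4580. Poles: s₁ = -0.5420, s₂ = -6.4580.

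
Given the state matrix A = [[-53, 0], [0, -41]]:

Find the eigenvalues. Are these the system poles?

For diagonal matrix, eigenvalues are diagonal entries: λ₁ = -53, λ₂ = -41. Eigenvalues of A = system poles.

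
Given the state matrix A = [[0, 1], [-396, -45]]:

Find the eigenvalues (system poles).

det(A - λI) = λ² - (-45)λ + 396 = (λ - (-33))(λ - (-12)). Eigenvalues: -33, -12.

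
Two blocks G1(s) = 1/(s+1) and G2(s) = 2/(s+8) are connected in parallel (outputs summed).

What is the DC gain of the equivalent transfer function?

Parallel: G_eq = G1 + G2. DC gain = G1(0) + G2(0) = 1/1 + 2/8 = 1 + 0.25 = 1.25.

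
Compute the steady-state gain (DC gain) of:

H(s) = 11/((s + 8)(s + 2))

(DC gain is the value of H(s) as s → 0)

DC gain = H(0) = 11/(8 × 2) = 11/16 = 0.6875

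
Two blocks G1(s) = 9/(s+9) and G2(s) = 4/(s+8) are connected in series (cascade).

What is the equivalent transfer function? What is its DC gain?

Series: multiply transfer functions. G_eq = 9/(s+9) × 4/(s+8) = 36/((s+9)(s+8)). DC gain = 36/(9×8) = 0.5.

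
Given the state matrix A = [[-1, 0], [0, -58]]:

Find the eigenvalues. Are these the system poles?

For diagonal matrix, eigenvalues are diagonal entries: λ₁ = -1, λ₂ = -58. Eigenvalues of A = system poles.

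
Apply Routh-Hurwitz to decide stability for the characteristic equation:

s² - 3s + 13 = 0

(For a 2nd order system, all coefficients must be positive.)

Coefficients: 1, -3, 13. b=-3 not positive, so system is unstable.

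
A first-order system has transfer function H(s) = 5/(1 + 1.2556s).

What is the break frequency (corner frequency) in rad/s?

Corner frequency = 1/τ = 1/1.2556 = 0.796 rad/s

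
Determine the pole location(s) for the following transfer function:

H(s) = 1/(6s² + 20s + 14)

Discriminant = 20² - 4×6×14 = 400 - 336 = 64 > 0, so two distinct real poles. Using quadratic formula: s = (-20 ± √64)/(2×6) = (-20 ± √64)/12, with √64 = 8. s₁ = -12/12 = -1, s₂ = -28/12 ≈ -2.3333. Poles: s₁ = -1, s₂ = -2.3333.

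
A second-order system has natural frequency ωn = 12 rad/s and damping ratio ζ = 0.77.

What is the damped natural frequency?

ωd = ωn√(1 - ζ²) = 12√(1 - 0.77²) = 7.66 rad/s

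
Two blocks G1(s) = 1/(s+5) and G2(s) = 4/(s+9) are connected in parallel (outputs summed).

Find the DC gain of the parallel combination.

Parallel: G_eq = G1 + G2. DC gain = G1(0) + G2(0) = 1/5 + 4/9 = 0.2 + 0.4444 = 0.6444.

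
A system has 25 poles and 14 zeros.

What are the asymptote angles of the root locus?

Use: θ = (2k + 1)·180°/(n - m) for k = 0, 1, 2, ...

n - m = 25 - 14 = 11. Angles: θk = (2k + 1)·180°/11 = 16.36°, 49.09°, 81.82°, 114.55°, 147.27°, 180°, 212.73°, 245.45°, 278.18°, 310.91°, 343.64°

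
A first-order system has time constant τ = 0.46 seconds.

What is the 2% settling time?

For first-order system, 2% settling time ≈ 4τ = 4 × 0.46 = 1.84 s.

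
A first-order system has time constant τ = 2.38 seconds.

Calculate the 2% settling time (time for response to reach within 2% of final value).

For first-order system, 2% settling time ≈ 4τ = 4 × 2.38 = 9.52 s.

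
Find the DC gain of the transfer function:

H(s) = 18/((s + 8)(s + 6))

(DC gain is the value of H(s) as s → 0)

DC gain = H(0) = 18/(8 × 6) = 18/48 = 0.375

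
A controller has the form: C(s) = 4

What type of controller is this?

This is a Proportional (P) controller.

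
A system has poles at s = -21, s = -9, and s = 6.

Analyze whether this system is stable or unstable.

Pole(s) at s = 6 are not in the left half-plane. System is unstable.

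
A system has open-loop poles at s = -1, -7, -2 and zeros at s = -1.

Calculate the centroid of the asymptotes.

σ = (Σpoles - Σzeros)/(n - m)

σ = (Σpoles - Σzeros)/(n - m) = (-10 - (-1))/(3 - 1) = -9/2 = -4.5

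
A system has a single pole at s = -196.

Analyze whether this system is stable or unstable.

Pole at s = -196 is in the left half-plane. Stable.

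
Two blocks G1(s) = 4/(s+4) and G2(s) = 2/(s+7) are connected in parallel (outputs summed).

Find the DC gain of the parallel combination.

Parallel: G_eq = G1 + G2. DC gain = G1(0) + G2(0) = 4/4 + 2/7 = 1 + 0.2857 = 1.2857.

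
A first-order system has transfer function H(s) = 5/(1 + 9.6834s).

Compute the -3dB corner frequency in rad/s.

Corner frequency = 1/τ = 1/9.6834 = 0.103 rad/s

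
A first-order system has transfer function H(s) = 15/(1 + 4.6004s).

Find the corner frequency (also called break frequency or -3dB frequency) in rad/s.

Corner frequency = 1/τ = 1/4.6004 = 0.217 rad/s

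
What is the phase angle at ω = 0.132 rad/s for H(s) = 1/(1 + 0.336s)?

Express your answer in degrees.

Phase = -arctan(ωτ) = -arctan(0.132 × 0.336) = -2.5°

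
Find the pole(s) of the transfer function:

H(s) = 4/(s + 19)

Pole is where denominator = 0: s + 19 = 0, so s = -19.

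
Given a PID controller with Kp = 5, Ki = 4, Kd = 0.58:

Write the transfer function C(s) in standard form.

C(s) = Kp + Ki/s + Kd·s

Substituting values: C(s) = 5 + 4/s + 0.58s = (0.58s² + 5s + 4)/s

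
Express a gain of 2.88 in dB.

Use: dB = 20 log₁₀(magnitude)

dB = 20 log₁₀(2.88) = 9.2 dB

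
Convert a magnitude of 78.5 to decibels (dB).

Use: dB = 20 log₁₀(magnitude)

dB = 20 log₁₀(78.5) = 37.9 dB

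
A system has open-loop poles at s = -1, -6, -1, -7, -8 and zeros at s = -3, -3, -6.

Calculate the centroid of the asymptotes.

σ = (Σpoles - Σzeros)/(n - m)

σ = (Σpoles - Σzeros)/(n - m) = (-23 - (-12))/(5 - 3) = -11/2 = -5.5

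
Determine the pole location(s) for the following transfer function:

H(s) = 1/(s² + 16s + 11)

Discriminant = 16² - 4×1×11 = 256 - 44 = 212 > 0, so two distinct real poles. Using quadratic formula: s = (-16 ± √212)/(2×1) = (-16 ± √212)/2, with √212 ≈ 14.5602. s₁ ≈ -0.7199, s₂ ≈ -15.2801. Poles: s₁ = -0.7199, s₂ = -15.2801.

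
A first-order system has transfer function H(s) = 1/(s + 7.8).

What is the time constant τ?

For H(s) = 1/(s + 1/τ), the pole is at -1/τ = -7.8, so τ = 1/7.8 = 0.1282 s.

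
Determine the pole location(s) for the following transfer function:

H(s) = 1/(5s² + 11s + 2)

Discriminant = 11² - 4×5×2 = 121 - 40 = 81 > 0, so two distinct real poles. Using quadratic formula: s = (-11 ± √81)/(2×5) = (-11 ± √81)/10, with √81 = 9. s₁ = -2/10 = -0.2, s₂ = -20/10 = -2. Poles: s₁ = -0.2, s₂ = -2.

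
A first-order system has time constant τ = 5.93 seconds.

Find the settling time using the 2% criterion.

For first-order system, 2% settling time ≈ 4τ = 4 × 5.93 = 23.72 s.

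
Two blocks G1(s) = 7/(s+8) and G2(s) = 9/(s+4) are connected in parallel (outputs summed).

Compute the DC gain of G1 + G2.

Parallel: G_eq = G1 + G2. DC gain = G1(0) + G2(0) = 7/8 + 9/4 = 0.875 + 2.25 = 3.125.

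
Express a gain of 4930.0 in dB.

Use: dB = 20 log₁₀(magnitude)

dB = 20 log₁₀(4930.0) = 73.9 dB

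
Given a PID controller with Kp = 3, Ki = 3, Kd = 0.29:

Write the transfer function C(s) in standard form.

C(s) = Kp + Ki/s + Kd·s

Substituting values: C(s) = 3 + 3/s + 0.29s = (0.29s² + 3s + 3)/s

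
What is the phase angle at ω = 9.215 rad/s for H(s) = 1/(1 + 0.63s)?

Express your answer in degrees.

Phase = -arctan(ωτ) = -arctan(9.215 × 0.63) = -80.2°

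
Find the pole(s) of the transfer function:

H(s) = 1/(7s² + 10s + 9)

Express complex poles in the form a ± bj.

Discriminant = 10² - 4×7×9 = 100 - 252 = -152 < 0, so the poles are a complex conjugate pair s = (-10 ± j√152)/(2×7). Real part = -10/(2×7) = -10/14 ≈ -0.7143; imaginary part = ±√152/(2×7) ≈ 0.8806. Poles: s = -0.7143 ± 0.8806j.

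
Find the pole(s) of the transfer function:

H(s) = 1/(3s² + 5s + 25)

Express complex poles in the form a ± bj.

Discriminant = 5² - 4×3×25 = 25 - 300 = -275 < 0, so the poles are a complex conjugate pair s = (-5 ± j√275)/(2×3). Real part = -5/(2×3) = -5/6 ≈ -0.8333; imaginary part = ±√275/(2×3) ≈ 2.7639. Poles: s = -0.8333 ± 2.7639j.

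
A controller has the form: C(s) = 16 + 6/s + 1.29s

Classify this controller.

This is a Proportional-Integral-Derivative (PID) controller.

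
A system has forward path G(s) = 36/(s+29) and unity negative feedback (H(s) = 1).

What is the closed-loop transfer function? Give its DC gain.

T(s) = G/(1+GH) = [36/(s+29)] / [1 + 36/(s+29)] = 36/(s+29+36) = 36/(s+65). DC gain = 36/65 = 0.5538.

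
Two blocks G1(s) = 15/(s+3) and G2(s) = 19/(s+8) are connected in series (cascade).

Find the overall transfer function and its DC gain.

Series: multiply transfer functions. G_eq = 15/(s+3) × 19/(s+8) = 285/((s+3)(s+8)). DC gain = 285/(3×8) = 11.875.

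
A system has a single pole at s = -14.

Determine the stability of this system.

Pole at s = -14 is in the left half-plane. Stable.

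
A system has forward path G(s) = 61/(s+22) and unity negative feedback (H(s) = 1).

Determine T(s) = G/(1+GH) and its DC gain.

T(s) = G/(1+GH) = [61/(s+22)] / [1 + 61/(s+22)] = 61/(s+22+61) = 61/(s+83). DC gain = 61/83 = 0.7349.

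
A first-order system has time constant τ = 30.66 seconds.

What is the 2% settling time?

For first-order system, 2% settling time ≈ 4τ = 4 × 30.66 = 122.64 s.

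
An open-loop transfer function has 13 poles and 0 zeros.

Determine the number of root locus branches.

Root locus has n branches where n = number of poles = 13.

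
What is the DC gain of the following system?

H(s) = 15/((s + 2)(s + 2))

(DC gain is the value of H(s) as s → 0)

DC gain = H(0) = 15/(2 × 2) = 15/4 = 3.75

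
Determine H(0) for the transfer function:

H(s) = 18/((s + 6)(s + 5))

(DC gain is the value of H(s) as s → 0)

DC gain = H(0) = 18/(6 × 5) = 18/30 = 0.6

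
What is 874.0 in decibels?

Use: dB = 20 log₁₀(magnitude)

dB = 20 log₁₀(874.0) = 58.8 dB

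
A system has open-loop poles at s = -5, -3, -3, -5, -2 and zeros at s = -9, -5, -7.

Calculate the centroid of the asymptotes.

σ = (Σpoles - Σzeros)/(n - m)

σ = (Σpoles - Σzeros)/(n - m) = (-18 - (-21))/(5 - 3) = 3/2 = 1.5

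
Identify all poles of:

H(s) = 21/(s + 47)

Pole is where denominator = 0: s + 47 = 0, so s = -47.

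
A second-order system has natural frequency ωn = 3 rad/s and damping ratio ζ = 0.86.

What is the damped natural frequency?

ωd = ωn√(1 - ζ²) = 3√(1 - 0.86²) = 1.53 rad/s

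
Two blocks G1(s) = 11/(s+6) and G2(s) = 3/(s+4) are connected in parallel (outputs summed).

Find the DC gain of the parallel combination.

Parallel: G_eq = G1 + G2. DC gain = G1(0) + G2(0) = 11/6 + 3/4 = 1.8333 + 0.75 = 2.5833.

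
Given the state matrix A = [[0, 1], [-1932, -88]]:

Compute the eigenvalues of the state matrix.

det(A - λI) = λ² - (-88)λ + 1932 = (λ - (-46))(λ - (-42)). Eigenvalues: -46, -42.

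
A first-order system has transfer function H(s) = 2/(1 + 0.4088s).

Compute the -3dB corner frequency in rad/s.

Corner frequency = 1/τ = 1/0.4088 = 2.446 rad/s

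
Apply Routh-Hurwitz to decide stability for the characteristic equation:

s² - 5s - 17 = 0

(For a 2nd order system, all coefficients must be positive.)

Coefficients: 1, -5, -17. b=-5, c=-17 not positive, so system is unstable.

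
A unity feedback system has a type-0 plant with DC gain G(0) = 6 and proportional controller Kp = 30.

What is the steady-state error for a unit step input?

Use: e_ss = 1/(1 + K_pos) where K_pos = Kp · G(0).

K_pos = Kp · G(0) = 30 × 6 = 180. e_ss = 1/(1 + 180) = 0.0055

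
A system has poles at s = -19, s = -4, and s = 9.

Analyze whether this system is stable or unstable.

Pole(s) at s = 9 are not in the left half-plane. System is unstable.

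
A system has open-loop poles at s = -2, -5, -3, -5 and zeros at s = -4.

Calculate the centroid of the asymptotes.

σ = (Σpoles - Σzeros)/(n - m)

σ = (Σpoles - Σzeros)/(n - m) = (-15 - (-4))/(4 - 1) = -11/3 = -3.67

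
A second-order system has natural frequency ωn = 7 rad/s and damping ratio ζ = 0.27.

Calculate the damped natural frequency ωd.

ωd = ωn√(1 - ζ²) = 7√(1 - 0.27²) = 6.74 rad/s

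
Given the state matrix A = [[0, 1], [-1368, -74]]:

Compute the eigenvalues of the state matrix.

det(A - λI) = λ² - (-74)λ + 1368 = (λ - (-38))(λ - (-36)). Eigenvalues: -38, -36.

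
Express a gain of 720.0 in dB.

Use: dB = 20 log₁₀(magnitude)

dB = 20 log₁₀(720.0) = 57.1 dB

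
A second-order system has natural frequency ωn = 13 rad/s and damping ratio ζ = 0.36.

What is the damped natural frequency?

ωd = ωn√(1 - ζ²) = 13√(1 - 0.36²) = 12.13 rad/s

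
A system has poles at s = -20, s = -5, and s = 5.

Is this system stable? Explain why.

Pole(s) at s = 5 are not in the left half-plane. System is unstable.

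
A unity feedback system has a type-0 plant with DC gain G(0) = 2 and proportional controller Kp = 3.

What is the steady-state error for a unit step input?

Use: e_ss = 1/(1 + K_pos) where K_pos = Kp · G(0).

K_pos = Kp · G(0) = 3 × 2 = 6. e_ss = 1/(1 + 6) = 0.1429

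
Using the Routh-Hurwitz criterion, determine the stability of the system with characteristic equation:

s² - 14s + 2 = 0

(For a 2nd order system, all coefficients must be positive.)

Coefficients: 1, -14, 2. b=-14 not positive, so system is unstable.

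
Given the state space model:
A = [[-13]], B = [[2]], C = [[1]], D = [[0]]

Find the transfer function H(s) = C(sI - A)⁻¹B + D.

(sI - A)⁻¹ = 1/(s + 13). H(s) = 1 × 2/(s + 13) + 0 = 2/(s + 13).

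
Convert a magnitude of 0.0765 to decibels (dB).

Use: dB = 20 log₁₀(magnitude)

dB = 20 log₁₀(0.0765) = -22.3 dB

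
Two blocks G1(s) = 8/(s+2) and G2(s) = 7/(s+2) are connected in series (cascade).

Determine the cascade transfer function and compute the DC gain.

Series: multiply transfer functions. G_eq = 8/(s+2) × 7/(s+2) = 56/((s+2)(s+2)). DC gain = 56/(2×2) = 14.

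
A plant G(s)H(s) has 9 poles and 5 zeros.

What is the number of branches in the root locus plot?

Root locus has n branches where n = number of poles = 9.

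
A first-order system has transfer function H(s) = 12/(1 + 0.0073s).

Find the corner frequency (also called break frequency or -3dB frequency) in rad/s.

Corner frequency = 1/τ = 1/0.0073 = 136.986 rad/s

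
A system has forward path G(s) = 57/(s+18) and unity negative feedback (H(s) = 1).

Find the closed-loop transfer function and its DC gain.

T(s) = G/(1+GH) = [57/(s+18)] / [1 + 57/(s+18)] = 57/(s+18+57) = 57/(s+75). DC gain = 57/75 = 0.76.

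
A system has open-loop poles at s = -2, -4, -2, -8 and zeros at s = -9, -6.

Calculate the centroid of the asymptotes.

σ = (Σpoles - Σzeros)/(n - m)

σ = (Σpoles - Σzeros)/(n - m) = (-16 - (-15))/(4 - 2) = -1/2 = -0.5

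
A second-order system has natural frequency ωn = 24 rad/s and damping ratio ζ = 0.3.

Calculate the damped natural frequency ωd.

ωd = ωn√(1 - ζ²) = 24√(1 - 0.3²) = 22.89 rad/s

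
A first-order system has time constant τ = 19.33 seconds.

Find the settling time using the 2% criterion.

For first-order system, 2% settling time ≈ 4τ = 4 × 19.33 = 77.32 s.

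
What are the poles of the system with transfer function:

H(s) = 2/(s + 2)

Pole is where denominator = 0: s + 2 = 0, so s = -2.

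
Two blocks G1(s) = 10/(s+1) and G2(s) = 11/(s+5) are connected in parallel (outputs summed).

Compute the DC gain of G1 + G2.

Parallel: G_eq = G1 + G2. DC gain = G1(0) + G2(0) = 10/1 + 11/5 = 10 + 2.2 = 12.2.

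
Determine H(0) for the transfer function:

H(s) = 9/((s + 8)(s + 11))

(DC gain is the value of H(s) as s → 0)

DC gain = H(0) = 9/(8 × 11) = 9/88 = 0.1023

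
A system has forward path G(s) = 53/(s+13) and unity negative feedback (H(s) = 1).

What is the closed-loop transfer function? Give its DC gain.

T(s) = G/(1+GH) = [53/(s+13)] / [1 + 53/(s+13)] = 53/(s+13+53) = 53/(s+66). DC gain = 53/66 = 0.8030.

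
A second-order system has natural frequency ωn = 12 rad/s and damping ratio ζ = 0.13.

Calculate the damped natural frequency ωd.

ωd = ωn√(1 - ζ²) = 12√(1 - 0.13²) = 11.9 rad/s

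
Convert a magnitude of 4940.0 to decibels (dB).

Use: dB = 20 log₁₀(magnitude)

dB = 20 log₁₀(4940.0) = 73.9 dB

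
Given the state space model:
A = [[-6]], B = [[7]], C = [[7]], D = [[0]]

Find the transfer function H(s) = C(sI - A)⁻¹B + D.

(sI - A)⁻¹ = 1/(s + 6). H(s) = 7 × 7/(s + 6) + 0 = 49/(s + 6).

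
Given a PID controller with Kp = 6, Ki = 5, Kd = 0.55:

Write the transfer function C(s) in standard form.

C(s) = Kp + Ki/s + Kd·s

Substituting values: C(s) = 6 + 5/s + 0.55s = (0.55s² + 6s + 5)/s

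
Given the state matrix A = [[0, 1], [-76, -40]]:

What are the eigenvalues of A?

det(A - λI) = λ² - (-40)λ + 76 = (λ - (-38))(λ - (-2)). Eigenvalues: -38, -2.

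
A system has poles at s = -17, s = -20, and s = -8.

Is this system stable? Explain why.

All poles are in the left half-plane. System is stable.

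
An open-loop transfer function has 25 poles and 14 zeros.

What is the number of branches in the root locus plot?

Root locus has n branches where n = number of poles = 25.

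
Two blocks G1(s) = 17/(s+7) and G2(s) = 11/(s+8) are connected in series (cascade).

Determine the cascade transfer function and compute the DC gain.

Series: multiply transfer functions. G_eq = 17/(s+7) × 11/(s+8) = 187/((s+7)(s+8)). DC gain = 187/(7×8) = 3.3393.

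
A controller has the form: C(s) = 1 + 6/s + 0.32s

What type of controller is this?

This is a Proportional-Integral-Derivative (PID) controller.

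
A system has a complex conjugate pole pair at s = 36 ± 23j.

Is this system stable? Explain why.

Real part of poles is 36 (> 0, right half-plane). Unstable.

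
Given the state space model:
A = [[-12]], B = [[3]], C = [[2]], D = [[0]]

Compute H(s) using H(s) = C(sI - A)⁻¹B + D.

(sI - A)⁻¹ = 1/(s + 12). H(s) = 2 × 3/(s + 12) + 0 = 6/(s + 12).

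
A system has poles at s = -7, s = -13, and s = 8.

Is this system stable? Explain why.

Pole(s) at s = 8 are not in the left half-plane. System is unstable.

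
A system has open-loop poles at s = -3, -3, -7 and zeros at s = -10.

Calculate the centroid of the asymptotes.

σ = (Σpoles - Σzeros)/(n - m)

σ = (Σpoles - Σzeros)/(n - m) = (-13 - (-10))/(3 - 1) = -3/2 = -1.5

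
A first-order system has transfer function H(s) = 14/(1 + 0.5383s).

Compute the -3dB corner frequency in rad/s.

Corner frequency = 1/τ = 1/0.5383 = 1.858 rad/s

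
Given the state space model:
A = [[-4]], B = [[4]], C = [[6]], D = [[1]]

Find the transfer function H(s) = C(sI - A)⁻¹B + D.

(sI - A)⁻¹ = 1/(s + 4). H(s) = 6×4/(s + 4) + 1 = (s + 28)/(s + 4).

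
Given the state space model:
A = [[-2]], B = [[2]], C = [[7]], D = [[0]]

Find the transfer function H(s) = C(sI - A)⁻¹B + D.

(sI - A)⁻¹ = 1/(s + 2). H(s) = 7 × 2/(s + 2) + 0 = 14/(s + 2).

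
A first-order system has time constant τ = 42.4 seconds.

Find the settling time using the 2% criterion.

For first-order system, 2% settling time ≈ 4τ = 4 × 42.4 = 169.6 s.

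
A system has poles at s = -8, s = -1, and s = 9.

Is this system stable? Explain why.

Pole(s) at s = 9 are not in the left half-plane. System is unstable.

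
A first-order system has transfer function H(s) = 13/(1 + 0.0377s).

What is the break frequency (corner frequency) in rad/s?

Corner frequency = 1/τ = 1/0.0377 = 26.525 rad/s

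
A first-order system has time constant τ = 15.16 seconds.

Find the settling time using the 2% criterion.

For first-order system, 2% settling time ≈ 4τ = 4 × 15.16 = 60.64 s.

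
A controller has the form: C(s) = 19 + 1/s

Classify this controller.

This is a Proportional-Integral (PI) controller.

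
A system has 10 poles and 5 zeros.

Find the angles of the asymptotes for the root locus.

n - m = 10 - 5 = 5. Angles: θk = (2k + 1)·180°/5 = 36°, 108°, 180°, 252°, 324°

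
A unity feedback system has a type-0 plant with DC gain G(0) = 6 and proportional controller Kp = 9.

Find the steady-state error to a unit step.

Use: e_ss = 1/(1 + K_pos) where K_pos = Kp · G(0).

K_pos = Kp · G(0) = 9 × 6 = 54. e_ss = 1/(1 + 54) = 0.0182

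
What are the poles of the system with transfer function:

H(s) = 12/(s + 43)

Pole is where denominator = 0: s + 43 = 0, so s = -43.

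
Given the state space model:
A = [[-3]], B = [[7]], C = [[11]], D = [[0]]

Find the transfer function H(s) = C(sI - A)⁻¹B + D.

(sI - A)⁻¹ = 1/(s + 3). H(s) = 11 × 7/(s + 3) + 0 = 77/(s + 3).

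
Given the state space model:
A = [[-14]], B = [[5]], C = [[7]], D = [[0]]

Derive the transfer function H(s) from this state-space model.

(sI - A)⁻¹ = 1/(s + 14). H(s) = 7 × 5/(s + 14) + 0 = 35/(s + 14).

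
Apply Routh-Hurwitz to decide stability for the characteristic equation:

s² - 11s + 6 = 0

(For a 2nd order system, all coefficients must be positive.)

Coefficients: 1, -11, 6. b=-11 not positive, so system is unstable.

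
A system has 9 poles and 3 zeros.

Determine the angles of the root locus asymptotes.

n - m = 9 - 3 = 6. Angles: θk = (2k + 1)·180°/6 = 30°, 90°, 150°, 210°, 270°, 330°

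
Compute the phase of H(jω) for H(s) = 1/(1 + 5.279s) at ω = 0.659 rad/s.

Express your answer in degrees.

Phase = -arctan(ωτ) = -arctan(0.659 × 5.279) = -74.0°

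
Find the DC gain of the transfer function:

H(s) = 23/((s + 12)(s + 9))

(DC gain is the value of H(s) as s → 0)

DC gain = H(0) = 23/(12 × 9) = 23/108 = 0.2130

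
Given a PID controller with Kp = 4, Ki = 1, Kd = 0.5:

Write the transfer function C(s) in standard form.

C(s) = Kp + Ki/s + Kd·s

Substituting values: C(s) = 4 + 1/s + 0.5s = (0.5s² + 4s + 1)/s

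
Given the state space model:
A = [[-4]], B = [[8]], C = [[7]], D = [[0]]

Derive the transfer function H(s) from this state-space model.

(sI - A)⁻¹ = 1/(s + 4). H(s) = 7 × 8/(s + 4) + 0 = 56/(s + 4).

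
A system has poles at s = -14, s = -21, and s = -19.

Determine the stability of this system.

All poles are in the left half-plane. System is stable.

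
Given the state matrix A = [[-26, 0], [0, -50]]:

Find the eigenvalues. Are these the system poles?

For diagonal matrix, eigenvalues are diagonal entries: λ₁ = -26, λ₂ = -50. Eigenvalues of A = system poles.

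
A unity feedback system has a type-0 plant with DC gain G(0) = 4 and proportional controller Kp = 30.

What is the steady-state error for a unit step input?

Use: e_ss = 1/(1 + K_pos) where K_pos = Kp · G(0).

K_pos = Kp · G(0) = 30 × 4 = 120. e_ss = 1/(1 + 120) = 0.0083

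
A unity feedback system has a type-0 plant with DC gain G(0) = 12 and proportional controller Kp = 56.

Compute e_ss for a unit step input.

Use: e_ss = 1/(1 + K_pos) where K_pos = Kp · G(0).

K_pos = Kp · G(0) = 56 × 12 = 672. e_ss = 1/(1 + 672) = 0.0015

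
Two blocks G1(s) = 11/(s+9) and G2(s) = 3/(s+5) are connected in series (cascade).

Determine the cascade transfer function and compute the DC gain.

Series: multiply transfer functions. G_eq = 11/(s+9) × 3/(s+5) = 33/((s+9)(s+5)). DC gain = 33/(9×5) = 0.7333.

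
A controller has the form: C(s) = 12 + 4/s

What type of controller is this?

This is a Proportional-Integral (PI) controller.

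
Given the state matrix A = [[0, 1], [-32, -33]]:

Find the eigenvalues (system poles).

det(A - λI) = λ² - (-33)λ + 32 = (λ - (-1))(λ - (-32)). Eigenvalues: -1, -32.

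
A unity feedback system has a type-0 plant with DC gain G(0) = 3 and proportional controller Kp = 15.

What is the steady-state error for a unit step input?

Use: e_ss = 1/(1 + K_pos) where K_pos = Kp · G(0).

K_pos = Kp · G(0) = 15 × 3 = 45. e_ss = 1/(1 + 45) = 0.0217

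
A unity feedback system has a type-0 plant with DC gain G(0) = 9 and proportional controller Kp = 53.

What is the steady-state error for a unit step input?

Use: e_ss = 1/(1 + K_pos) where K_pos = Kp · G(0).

K_pos = Kp · G(0) = 53 × 9 = 477. e_ss = 1/(1 + 477) = 0.0021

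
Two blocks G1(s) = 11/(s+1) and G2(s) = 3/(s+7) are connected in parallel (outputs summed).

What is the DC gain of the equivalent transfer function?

Parallel: G_eq = G1 + G2. DC gain = G1(0) + G2(0) = 11/1 + 3/7 = 11 + 0.4286 = 11.4286.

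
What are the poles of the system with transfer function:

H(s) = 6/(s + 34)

Pole is where denominator = 0: s + 34 = 0, so s = -34.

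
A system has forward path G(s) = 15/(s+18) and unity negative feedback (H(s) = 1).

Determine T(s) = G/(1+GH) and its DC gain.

T(s) = G/(1+GH) = [15/(s+18)] / [1 + 15/(s+18)] = 15/(s+18+15) = 15/(s+33). DC gain = 15/33 = 0.4545.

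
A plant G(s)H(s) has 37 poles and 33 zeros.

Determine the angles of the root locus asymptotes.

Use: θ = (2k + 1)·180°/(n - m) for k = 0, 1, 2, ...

n - m = 37 - 33 = 4. Angles: θk = (2k + 1)·180°/4 = 45°, 135°, 225°, 315°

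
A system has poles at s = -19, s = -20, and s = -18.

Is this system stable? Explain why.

All poles are in the left half-plane. System is stable.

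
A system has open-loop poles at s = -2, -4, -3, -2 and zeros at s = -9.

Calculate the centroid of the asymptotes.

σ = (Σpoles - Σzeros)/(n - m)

σ = (Σpoles - Σzeros)/(n - m) = (-11 - (-9))/(4 - 1) = -2/3 = -0.67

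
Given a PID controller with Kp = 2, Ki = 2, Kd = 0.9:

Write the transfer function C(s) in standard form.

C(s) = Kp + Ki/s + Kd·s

Substituting values: C(s) = 2 + 2/s + 0.9s = (0.9s² + 2s + 2)/s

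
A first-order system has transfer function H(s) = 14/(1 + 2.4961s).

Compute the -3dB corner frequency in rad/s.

Corner frequency = 1/τ = 1/2.4961 = 0.401 rad/s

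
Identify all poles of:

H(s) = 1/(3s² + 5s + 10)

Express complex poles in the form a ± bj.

Discriminant = 5² - 4×3×10 = 25 - 120 = -95 < 0, so the poles are a complex conjugate pair s = (-5 ± j√95)/(2×3). Real part = -5/(2×3) = -5/6 ≈ -0.8333; imaginary part = ±√95/(2×3) ≈ 1.6245. Poles: s = -0.8333 ± 1.6245j.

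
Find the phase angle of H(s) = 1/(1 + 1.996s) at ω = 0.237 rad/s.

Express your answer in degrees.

Phase = -arctan(ωτ) = -arctan(0.237 × 1.996) = -25.3°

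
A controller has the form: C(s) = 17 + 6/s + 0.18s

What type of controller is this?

This is a Proportional-Integral-Derivative (PID) controller.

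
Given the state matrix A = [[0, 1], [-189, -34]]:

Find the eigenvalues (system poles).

det(A - λI) = λ² - (-34)λ + 189 = (λ - (-7))(λ - (-27)). Eigenvalues: -7, -27.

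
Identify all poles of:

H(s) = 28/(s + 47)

Pole is where denominator = 0: s + 47 = 0, so s = -47.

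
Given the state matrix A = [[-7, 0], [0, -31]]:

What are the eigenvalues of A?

For diagonal matrix, eigenvalues are diagonal entries: λ₁ = -7, λ₂ = -31.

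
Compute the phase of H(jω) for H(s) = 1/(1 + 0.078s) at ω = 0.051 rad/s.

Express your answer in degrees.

Phase = -arctan(ωτ) = -arctan(0.051 × 0.078) = -0.2°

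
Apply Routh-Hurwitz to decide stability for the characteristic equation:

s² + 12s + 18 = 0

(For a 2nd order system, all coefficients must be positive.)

Coefficients: 1, 12, 18. All positive, so system is stable.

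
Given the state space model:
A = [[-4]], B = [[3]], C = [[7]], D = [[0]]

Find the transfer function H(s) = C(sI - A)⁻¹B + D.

(sI - A)⁻¹ = 1/(s + 4). H(s) = 7 × 3/(s + 4) + 0 = 21/(s + 4).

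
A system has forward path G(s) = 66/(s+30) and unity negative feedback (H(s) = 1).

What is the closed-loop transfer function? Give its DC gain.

T(s) = G/(1+GH) = [66/(s+30)] / [1 + 66/(s+30)] = 66/(s+30+66) = 66/(s+96). DC gain = 66/96 = 0.6875.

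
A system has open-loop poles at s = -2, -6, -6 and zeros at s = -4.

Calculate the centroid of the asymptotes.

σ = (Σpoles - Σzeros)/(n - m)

σ = (Σpoles - Σzeros)/(n - m) = (-14 - (-4))/(3 - 1) = -10/2 = -5.0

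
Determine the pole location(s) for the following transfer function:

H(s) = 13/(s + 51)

Pole is where denominator = 0: s + 51 = 0, so s = -51.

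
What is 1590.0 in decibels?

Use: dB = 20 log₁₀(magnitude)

dB = 20 log₁₀(1590.0) = 64.0 dB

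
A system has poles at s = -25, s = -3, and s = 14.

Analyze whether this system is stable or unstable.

Pole(s) at s = 14 are not in the left half-plane. System is unstable.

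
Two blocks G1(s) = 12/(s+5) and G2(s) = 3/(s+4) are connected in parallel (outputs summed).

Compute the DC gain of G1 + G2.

Parallel: G_eq = G1 + G2. DC gain = G1(0) + G2(0) = 12/5 + 3/4 = 2.4 + 0.75 = 3.15.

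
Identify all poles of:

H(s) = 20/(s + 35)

Pole is where denominator = 0: s + 35 = 0, so s = -35.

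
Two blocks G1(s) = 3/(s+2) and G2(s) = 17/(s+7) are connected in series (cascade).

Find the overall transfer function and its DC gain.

Series: multiply transfer functions. G_eq = 3/(s+2) × 17/(s+7) = 51/((s+2)(s+7)). DC gain = 51/(2×7) = 3.6429.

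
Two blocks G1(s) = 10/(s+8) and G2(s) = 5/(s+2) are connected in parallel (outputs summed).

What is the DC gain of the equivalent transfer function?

Parallel: G_eq = G1 + G2. DC gain = G1(0) + G2(0) = 10/8 + 5/2 = 1.25 + 2.5 = 3.75.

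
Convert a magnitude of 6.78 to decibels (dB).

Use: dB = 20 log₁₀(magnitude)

dB = 20 log₁₀(6.78) = 16.6 dB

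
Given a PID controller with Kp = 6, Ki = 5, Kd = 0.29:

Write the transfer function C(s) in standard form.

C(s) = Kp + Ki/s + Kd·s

Substituting values: C(s) = 6 + 5/s + 0.29s = (0.29s² + 6s + 5)/s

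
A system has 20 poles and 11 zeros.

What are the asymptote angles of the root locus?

n - m = 20 - 11 = 9. Angles: θk = (2k + 1)·180°/9 = 20°, 60°, 100°, 140°, 180°, 220°, 260°, 300°, 340°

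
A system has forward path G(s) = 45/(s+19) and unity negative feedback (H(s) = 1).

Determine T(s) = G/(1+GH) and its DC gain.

T(s) = G/(1+GH) = [45/(s+19)] / [1 + 45/(s+19)] = 45/(s+19+45) = 45/(s+64). DC gain = 45/64 = 0.703125.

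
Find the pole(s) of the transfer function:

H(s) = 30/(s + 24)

Pole is where denominator = 0: s + 24 = 0, so s = -24.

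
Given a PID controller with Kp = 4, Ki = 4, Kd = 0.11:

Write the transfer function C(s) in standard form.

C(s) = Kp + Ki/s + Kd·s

Substituting values: C(s) = 4 + 4/s + 0.11s = (0.11s² + 4s + 4)/s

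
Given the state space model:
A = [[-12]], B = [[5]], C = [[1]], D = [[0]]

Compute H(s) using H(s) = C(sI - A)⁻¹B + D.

(sI - A)⁻¹ = 1/(s + 12). H(s) = 1 × 5/(s + 12) + 0 = 5/(s + 12).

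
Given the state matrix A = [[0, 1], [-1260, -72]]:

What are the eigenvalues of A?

det(A - λI) = λ² - (-72)λ + 1260 = (λ - (-30))(λ - (-42)). Eigenvalues: -30, -42.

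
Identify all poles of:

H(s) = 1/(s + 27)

Pole is where denominator = 0: s + 27 = 0, so s = -27.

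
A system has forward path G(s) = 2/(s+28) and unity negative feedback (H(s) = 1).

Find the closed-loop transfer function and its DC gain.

T(s) = G/(1+GH) = [2/(s+28)] / [1 + 2/(s+28)] = 2/(s+28+2) = 2/(s+30). DC gain = 2/30 = 0.0667.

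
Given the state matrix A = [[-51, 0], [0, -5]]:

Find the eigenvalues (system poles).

For diagonal matrix, eigenvalues are diagonal entries: λ₁ = -51, λ₂ = -5.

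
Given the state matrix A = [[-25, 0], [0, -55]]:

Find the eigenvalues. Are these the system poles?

For diagonal matrix, eigenvalues are diagonal entries: λ₁ = -25, λ₂ = -55. Eigenvalues of A = system poles.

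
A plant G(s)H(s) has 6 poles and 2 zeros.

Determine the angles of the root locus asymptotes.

n - m = 6 - 2 = 4. Angles: θk = (2k + 1)·180°/4 = 45°, 135°, 225°, 315°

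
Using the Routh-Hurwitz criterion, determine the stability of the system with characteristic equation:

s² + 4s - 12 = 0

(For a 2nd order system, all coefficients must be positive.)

Coefficients: 1, 4, -12. c=-12 not positive, so system is unstable.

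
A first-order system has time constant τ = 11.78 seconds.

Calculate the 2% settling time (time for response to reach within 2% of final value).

For first-order system, 2% settling time ≈ 4τ = 4 × 11.78 = 47.12 s.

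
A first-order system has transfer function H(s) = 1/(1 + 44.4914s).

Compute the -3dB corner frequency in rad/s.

Corner frequency = 1/τ = 1/44.4914 = 0.022 rad/s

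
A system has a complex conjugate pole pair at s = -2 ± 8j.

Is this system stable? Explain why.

Real part of poles is -2 (< 0, left half-plane). Stable.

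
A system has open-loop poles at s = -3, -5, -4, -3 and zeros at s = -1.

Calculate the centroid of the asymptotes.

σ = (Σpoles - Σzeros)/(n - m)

σ = (Σpoles - Σzeros)/(n - m) = (-15 - (-1))/(4 - 1) = -14/3 = -4.67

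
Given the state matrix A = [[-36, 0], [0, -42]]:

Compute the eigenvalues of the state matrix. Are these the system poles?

For diagonal matrix, eigenvalues are diagonal entries: λ₁ = -36, λ₂ = -42. Eigenvalues of A = system poles.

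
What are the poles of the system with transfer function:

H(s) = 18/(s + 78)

Pole is where denominator = 0: s + 78 = 0, so s = -78.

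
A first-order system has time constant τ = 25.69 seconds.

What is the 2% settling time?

For first-order system, 2% settling time ≈ 4τ = 4 × 25.69 = 102.76 s.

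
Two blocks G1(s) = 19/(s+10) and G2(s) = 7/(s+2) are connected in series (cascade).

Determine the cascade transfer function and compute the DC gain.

Series: multiply transfer functions. G_eq = 19/(s+10) × 7/(s+2) = 133/((s+10)(s+2)). DC gain = 133/(10×2) = 6.65.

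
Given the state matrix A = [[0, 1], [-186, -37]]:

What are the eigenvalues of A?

det(A - λI) = λ² - (-37)λ + 186 = (λ - (-31))(λ - (-6)). Eigenvalues: -31, -6.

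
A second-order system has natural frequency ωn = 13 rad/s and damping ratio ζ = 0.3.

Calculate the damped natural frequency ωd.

ωd = ωn√(1 - ζ²) = 13√(1 - 0.3²) = 12.4 rad/s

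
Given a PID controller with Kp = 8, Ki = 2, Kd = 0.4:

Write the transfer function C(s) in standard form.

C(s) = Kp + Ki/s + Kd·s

Substituting values: C(s) = 8 + 2/s + 0.4s = (0.4s² + 8s + 2)/s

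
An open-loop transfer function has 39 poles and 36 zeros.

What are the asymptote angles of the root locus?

n - m = 39 - 36 = 3. Angles: θk = (2k + 1)·180°/3 = 60°, 180°, 300°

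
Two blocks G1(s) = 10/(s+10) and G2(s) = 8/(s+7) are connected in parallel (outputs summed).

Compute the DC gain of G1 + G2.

Parallel: G_eq = G1 + G2. DC gain = G1(0) + G2(0) = 10/10 + 8/7 = 1 + 1.1429 = 2.1429.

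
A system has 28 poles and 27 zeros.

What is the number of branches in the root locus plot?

Root locus has n branches where n = number of poles = 28.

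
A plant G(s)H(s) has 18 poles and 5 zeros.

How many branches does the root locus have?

Root locus has n branches where n = number of poles = 18.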